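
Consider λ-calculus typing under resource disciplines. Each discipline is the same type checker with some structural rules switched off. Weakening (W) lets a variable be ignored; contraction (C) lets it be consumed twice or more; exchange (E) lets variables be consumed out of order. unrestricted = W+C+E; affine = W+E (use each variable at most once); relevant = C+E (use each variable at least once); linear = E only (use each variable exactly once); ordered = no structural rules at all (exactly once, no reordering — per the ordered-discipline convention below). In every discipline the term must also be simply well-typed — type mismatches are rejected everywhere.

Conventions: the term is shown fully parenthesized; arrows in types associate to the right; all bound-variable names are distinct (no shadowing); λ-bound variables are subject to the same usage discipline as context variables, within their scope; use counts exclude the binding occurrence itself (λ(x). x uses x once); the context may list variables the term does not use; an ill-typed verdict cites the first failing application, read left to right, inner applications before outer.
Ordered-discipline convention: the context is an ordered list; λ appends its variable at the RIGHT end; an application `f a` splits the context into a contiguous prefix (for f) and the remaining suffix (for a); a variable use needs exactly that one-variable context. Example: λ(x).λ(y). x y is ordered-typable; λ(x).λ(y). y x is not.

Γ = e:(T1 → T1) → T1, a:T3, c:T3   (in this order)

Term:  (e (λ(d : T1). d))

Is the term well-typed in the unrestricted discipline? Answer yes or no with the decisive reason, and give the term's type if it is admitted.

yes — well-typed at T1; no restrictions here; term : T1
use counts: e ×1; a ×0; c ×0; d (λ-bound) ×1
use order (left to right): e, d
typing: ✓ — T1
all disciplines: ordered ✗ | linear ✗ | affine ✓ | relevant ✗ | unrestricted ✓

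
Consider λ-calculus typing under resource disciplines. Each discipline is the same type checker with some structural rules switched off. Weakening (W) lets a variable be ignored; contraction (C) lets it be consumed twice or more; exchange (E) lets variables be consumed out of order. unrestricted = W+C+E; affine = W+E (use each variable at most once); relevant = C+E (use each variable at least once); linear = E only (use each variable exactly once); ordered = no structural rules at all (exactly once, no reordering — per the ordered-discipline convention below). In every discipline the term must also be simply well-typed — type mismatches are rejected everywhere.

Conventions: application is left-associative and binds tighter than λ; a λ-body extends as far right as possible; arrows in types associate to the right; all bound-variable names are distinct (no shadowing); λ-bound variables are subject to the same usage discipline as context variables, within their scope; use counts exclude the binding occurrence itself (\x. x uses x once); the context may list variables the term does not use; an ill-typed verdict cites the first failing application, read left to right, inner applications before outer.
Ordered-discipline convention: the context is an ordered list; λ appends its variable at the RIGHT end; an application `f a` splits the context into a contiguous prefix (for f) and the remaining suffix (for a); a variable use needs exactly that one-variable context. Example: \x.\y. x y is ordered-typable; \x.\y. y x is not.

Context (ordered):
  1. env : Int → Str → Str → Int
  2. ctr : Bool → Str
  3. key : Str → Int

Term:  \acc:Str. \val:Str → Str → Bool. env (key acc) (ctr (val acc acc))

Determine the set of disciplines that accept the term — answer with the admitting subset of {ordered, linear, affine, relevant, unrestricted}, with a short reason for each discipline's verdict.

accepted by: relevant, unrestricted
usage: env=1, ctr=1, key=1, acc (λ-bound)=3, val (λ-bound)=1
use order (left to right): env, key, acc, ctr, val, acc, acc
typing: ✓ — Str → (Str → Str → Bool) → Str → Int
ordered ✗ (repeated use of acc ×3)
linear ✗ (repeated use of acc ×3)
affine ✗ (repeated use of acc ×3)
relevant ✓ (env, ctr, key, acc, val: all used, weakening unneeded)
unrestricted ✓ (well-typed at Str → (Str → Str → Bool) → Str → Int; no restrictions here)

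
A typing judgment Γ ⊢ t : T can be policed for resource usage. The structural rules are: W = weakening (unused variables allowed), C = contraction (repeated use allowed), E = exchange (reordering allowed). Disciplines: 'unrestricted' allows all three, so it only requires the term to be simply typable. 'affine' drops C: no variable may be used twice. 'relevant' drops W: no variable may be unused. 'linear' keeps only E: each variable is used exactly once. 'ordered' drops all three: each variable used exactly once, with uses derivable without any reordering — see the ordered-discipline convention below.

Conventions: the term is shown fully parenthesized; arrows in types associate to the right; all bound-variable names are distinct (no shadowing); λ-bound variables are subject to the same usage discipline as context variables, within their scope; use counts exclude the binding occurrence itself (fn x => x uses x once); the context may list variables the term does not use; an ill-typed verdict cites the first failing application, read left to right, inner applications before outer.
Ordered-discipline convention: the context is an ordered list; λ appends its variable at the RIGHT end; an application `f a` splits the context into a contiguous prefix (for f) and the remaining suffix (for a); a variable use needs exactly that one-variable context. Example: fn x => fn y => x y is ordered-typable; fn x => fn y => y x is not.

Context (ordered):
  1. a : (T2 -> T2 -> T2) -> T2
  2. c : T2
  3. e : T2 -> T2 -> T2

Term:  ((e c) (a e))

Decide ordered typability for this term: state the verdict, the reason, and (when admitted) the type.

no — uses contraction: e ×2
variable uses: a=1; c=1; e=2
left-to-right use order: e, c, a, e
typing: well-typed — term : T2
summary: ordered ✗; linear ✗; affine ✗; relevant ✓; unrestricted ✓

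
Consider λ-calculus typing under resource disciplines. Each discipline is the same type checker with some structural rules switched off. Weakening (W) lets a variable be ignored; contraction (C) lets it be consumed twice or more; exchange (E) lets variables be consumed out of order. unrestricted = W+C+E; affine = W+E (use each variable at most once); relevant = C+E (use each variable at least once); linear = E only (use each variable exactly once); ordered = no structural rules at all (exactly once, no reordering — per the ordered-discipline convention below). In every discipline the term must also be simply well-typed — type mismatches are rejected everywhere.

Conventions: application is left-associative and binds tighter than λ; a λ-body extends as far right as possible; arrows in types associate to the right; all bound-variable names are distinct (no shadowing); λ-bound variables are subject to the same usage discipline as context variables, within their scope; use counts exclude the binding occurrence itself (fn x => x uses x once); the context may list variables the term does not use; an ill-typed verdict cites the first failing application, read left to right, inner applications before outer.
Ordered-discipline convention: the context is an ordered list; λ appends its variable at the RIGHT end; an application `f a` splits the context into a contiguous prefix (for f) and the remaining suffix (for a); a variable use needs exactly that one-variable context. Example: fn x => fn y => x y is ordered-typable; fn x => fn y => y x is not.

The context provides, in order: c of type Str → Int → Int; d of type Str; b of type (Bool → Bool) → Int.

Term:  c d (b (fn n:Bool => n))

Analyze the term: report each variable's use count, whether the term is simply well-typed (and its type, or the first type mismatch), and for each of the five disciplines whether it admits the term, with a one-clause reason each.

usage: c ×1, d ×1, b ×1, n [bound] ×1
order of uses: c, d, b, n
typing: well-typed — term : Int
ordered ✓ (single-use (c, d, b, n), ordered derivation ok)
linear ✓ (exactly-once usage across c, d, b, n)
affine ✓ (at most one use each (c, d, b, n))
relevant ✓ (at least one use each (c, d, b, n))
unrestricted ✓ (well-typed at Int; no restrictions here)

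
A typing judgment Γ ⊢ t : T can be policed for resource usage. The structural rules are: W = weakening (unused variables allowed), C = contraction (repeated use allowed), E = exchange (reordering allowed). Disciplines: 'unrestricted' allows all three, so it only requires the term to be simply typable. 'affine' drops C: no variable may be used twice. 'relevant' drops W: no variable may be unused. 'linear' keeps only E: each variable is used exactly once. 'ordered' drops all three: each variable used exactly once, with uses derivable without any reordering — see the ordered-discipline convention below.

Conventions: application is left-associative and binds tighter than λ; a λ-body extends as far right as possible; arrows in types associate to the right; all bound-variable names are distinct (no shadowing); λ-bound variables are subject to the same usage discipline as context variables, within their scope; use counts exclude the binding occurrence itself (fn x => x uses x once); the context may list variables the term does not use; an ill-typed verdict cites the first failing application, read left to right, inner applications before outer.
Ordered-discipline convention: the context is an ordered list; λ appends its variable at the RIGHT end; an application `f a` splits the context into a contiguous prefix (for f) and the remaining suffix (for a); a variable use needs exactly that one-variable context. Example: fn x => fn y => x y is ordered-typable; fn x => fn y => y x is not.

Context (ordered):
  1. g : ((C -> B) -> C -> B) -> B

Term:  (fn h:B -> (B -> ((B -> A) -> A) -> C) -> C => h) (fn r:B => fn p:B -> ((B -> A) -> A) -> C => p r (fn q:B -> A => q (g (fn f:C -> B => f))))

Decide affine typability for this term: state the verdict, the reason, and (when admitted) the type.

yes — no duplicate uses among g, h, r, p, q, f; term : B -> (B -> ((B -> A) -> A) -> C) -> C
counts: g: 1; h (λ-bound): 1; r (λ-bound): 1; p (λ-bound): 1; q (λ-bound): 1; f (λ-bound): 1
use order (left to right): h, p, r, q, g, f
typing: well-typed at B -> (B -> ((B -> A) -> A) -> C) -> C
all disciplines: ordered ✗ · linear ✓ · affine ✓ · relevant ✓ · unrestricted ✓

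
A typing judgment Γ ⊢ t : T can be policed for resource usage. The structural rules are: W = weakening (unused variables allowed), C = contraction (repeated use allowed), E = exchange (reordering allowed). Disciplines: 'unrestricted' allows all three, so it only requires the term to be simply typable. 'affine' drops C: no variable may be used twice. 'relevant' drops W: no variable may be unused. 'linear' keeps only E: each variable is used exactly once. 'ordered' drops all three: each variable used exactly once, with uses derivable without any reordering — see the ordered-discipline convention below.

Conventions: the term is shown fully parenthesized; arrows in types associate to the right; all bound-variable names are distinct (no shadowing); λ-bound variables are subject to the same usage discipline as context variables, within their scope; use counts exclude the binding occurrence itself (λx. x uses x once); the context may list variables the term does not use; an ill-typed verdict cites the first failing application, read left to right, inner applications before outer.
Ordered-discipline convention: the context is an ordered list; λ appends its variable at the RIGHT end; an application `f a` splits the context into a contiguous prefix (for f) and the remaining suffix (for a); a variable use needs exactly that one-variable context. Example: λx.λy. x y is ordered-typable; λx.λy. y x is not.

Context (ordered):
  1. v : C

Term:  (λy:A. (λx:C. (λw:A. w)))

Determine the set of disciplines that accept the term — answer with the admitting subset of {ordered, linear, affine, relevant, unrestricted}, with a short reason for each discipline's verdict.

admitted in: affine, unrestricted
use counts: v ×0; y (λ-bound) ×0; x (λ-bound) ×0; w (λ-bound) ×1
left-to-right use order: w
typing: ✓ — A → C → A → A
ordered ✗ (unused: v, y, x — weakening required)
linear ✗ (unused: v, y, x — weakening required)
affine ✓ (at most one use each (v, y, x, w))
relevant ✗ (unused: v, y, x — weakening required)
unrestricted ✓ (type-checks (A → C → A → A) and nothing is barred)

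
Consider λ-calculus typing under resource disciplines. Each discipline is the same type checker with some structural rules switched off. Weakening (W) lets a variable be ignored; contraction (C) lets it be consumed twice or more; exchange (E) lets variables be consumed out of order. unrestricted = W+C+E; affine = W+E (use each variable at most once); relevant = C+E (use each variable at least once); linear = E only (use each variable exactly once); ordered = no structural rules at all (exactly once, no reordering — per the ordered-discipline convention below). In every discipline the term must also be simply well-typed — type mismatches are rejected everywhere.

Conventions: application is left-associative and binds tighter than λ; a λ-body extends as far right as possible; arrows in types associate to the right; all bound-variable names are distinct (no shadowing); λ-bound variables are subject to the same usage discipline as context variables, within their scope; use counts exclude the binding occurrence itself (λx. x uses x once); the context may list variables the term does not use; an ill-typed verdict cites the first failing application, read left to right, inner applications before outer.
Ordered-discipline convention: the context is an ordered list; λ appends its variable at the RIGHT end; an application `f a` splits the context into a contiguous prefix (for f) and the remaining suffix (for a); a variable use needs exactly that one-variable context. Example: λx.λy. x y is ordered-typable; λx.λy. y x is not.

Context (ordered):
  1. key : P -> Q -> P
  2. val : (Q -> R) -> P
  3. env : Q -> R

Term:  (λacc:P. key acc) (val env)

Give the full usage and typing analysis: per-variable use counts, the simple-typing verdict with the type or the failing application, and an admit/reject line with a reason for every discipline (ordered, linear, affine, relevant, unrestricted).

use counts: key: 1; val: 1; env: 1; acc (bound): 1
order of uses: key, acc, val, env
typing: well-typed — term : Q -> P
ordered: ✓ — key, val, env, acc once each; derivable with no W/C/E
linear: ✓ — key, val, env, acc: one use apiece
affine: ✓ — at most one use each (key, val, env, acc)
relevant: ✓ — none of key, val, env, acc goes unused
unrestricted: ✓ — type-checks (Q -> P) and nothing is barred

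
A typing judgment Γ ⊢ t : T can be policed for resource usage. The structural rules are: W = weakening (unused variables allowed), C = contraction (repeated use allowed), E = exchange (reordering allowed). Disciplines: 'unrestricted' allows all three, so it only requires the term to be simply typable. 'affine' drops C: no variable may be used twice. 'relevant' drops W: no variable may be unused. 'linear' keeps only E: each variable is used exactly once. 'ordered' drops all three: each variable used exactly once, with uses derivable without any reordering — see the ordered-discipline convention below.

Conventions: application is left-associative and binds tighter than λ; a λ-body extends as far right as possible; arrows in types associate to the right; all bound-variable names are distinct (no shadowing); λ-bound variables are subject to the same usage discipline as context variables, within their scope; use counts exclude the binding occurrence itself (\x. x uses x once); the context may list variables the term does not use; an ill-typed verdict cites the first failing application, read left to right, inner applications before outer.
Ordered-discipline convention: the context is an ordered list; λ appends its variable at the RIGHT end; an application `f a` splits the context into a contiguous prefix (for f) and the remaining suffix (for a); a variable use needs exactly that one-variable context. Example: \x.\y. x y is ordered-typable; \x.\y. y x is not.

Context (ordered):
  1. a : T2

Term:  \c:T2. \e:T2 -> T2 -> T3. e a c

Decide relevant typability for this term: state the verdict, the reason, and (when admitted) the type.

yes — at least one use each (a, c, e); term : T2 -> (T2 -> T2 -> T3) -> T3
variable uses: a: 1×; c (bound): 1×; e (bound): 1×
left-to-right use order: e, a, c
typing: well-typed at T2 -> (T2 -> T2 -> T3) -> T3
summary: ordered ✗; linear ✓; affine ✓; relevant ✓; unrestricted ✓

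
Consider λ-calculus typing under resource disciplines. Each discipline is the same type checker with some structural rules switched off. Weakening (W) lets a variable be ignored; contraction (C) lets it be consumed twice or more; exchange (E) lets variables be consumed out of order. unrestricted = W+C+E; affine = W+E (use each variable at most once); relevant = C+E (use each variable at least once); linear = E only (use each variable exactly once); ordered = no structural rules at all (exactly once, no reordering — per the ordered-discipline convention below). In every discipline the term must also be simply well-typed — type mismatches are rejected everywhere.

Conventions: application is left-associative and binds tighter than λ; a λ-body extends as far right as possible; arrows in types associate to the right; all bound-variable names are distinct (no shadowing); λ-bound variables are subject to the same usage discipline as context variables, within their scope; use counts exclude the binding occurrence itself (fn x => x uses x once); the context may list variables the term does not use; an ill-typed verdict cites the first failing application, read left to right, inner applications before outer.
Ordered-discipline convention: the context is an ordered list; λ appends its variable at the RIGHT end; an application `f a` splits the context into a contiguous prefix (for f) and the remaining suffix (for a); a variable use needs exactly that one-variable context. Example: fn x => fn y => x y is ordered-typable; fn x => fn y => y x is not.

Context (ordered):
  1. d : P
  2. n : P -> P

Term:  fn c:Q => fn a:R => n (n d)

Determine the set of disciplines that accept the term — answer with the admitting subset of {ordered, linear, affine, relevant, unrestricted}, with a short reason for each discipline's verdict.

admitted in: unrestricted
variable uses: d: 1, n: 2, c (bound): 0, a (bound): 0
order of uses: n, n, d
typing: the term checks, with type Q -> R -> P
ordered: ✗, uses contraction: n ×2; c, a never used (weakening)
linear: ✗, uses contraction: n ×2; c, a never used (weakening)
affine: ✗, uses contraction: n ×2
relevant: ✗, c, a never used (weakening)
unrestricted: ✓, typability at Q -> R -> P is all that's needed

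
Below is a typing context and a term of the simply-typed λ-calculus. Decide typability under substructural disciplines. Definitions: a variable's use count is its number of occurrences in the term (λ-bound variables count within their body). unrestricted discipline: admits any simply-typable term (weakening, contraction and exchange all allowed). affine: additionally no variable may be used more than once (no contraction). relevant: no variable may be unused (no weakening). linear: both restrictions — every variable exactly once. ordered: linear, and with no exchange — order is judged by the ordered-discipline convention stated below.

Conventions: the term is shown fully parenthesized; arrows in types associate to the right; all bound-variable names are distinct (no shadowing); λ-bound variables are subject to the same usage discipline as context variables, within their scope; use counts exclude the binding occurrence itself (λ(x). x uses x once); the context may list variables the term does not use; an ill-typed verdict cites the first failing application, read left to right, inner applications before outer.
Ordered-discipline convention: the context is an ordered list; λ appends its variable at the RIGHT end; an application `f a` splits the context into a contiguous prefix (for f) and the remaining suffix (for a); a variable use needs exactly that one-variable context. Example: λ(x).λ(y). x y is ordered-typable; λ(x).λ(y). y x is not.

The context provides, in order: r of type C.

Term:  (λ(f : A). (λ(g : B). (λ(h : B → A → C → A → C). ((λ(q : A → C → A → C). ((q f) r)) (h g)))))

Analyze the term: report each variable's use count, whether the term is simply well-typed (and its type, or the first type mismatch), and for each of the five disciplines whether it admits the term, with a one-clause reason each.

counts: r: 1; f [bound]: 1; g [bound]: 1; h [bound]: 1; q [bound]: 1
uses in reading order: q, f, r, h, g
typing: well-typed — term : A → B → (B → A → C → A → C) → A → C
ordered: ✗, no contiguous prefix/suffix split fits q, f, r, h, g
linear: ✓, each of r, f, g, h, q used exactly once
affine: ✓, at most one use each (r, f, g, h, q)
relevant: ✓, r, f, g, h, q: all used, weakening unneeded
unrestricted: ✓, simply typable at A → B → (B → A → C → A → C) → A → C; W, C, E all held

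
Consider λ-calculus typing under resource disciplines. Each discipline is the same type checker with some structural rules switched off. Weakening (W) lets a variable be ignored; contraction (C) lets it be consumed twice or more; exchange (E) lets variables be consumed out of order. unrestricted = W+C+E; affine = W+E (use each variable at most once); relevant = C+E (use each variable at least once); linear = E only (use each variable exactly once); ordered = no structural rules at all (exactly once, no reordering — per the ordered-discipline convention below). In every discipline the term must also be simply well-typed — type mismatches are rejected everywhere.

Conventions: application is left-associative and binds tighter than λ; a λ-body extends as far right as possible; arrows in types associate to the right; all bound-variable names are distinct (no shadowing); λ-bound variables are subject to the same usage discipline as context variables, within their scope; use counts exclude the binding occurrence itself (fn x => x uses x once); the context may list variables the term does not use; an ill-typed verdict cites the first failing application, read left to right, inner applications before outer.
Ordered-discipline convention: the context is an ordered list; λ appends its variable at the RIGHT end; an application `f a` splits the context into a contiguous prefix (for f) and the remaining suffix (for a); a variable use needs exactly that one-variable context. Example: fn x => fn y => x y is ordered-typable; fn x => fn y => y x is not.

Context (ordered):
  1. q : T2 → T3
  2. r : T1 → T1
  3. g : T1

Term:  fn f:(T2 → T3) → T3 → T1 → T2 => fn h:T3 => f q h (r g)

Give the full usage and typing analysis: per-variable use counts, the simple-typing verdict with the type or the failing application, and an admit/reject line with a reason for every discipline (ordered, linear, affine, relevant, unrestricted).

counts: q: 1×, r: 1×, g: 1×, f (λ-bound): 1×, h (λ-bound): 1×
use order (left to right): f, q, h, r, g
typing: the term checks, with type ((T2 → T3) → T3 → T1 → T2) → T3 → T2
ordered: ✗, use order f, q, h, r, g needs exchange
linear: ✓, q, r, g, f, h: one use apiece
affine: ✓, q, r, g, f, h: no repeats, contraction unneeded
relevant: ✓, q, r, g, f, h: all used, weakening unneeded
unrestricted: ✓, simply typable at ((T2 → T3) → T3 → T1 → T2) → T3 → T2; W, C, E all held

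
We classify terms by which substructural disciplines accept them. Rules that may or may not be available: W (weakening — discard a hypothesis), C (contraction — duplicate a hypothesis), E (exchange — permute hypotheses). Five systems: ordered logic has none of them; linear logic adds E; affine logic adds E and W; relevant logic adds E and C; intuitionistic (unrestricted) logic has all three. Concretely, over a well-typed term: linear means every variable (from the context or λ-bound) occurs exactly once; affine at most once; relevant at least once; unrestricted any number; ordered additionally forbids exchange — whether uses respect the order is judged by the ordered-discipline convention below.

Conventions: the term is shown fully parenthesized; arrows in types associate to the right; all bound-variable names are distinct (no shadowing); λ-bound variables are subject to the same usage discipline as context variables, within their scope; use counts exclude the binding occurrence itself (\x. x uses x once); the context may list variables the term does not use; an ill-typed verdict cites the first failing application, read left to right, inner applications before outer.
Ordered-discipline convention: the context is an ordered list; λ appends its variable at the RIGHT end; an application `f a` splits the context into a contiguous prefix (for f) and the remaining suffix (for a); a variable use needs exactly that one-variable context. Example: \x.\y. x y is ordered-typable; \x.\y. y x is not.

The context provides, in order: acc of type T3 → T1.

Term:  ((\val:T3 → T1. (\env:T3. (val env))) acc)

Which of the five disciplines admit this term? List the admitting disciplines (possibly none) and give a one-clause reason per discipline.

admitting disciplines: ordered, linear, affine, relevant, unrestricted
variable uses: acc=1, val [bound]=1, env [bound]=1
uses in reading order: val, env, acc
typing: ✓ — T3 → T1
ordered ✓ (one use each (acc, val, env); ordered split holds)
linear ✓ (single use per variable (acc, val, env))
affine ✓ (none of acc, val, env used more than once)
relevant ✓ (none of acc, val, env goes unused)
unrestricted ✓ (well-typed at T3 → T1; no restrictions here)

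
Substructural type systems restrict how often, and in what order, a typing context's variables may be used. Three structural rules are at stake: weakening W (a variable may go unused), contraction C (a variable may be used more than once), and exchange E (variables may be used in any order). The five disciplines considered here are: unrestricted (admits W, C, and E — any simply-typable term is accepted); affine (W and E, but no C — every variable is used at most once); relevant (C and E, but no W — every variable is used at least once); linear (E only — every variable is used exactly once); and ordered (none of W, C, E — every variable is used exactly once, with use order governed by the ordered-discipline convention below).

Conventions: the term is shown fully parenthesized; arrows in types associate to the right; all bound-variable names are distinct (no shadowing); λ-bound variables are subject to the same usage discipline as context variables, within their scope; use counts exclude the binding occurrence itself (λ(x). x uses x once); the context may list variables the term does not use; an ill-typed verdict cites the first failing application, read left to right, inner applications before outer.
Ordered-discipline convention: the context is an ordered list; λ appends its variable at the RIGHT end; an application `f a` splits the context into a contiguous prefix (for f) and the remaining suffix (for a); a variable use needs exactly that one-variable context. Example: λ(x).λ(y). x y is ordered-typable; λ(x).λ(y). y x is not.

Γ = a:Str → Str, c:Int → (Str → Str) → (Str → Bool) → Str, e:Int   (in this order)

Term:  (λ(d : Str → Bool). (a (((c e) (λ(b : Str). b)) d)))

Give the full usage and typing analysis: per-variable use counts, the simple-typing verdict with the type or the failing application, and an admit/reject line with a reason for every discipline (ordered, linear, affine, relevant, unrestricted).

counts: a=1; c=1; e=1; d (λ-bound)=1; b (λ-bound)=1
left-to-right use order: a, c, e, b, d
typing: the term checks, with type (Str → Bool) → Str
ordered: ✓ — one use each (a, c, e, d, b); ordered split holds
linear: ✓ — a, c, e, d, b: one use apiece
affine: ✓ — at most one use each (a, c, e, d, b)
relevant: ✓ — none of a, c, e, d, b goes unused
unrestricted: ✓ — type-checks ((Str → Bool) → Str) and nothing is barred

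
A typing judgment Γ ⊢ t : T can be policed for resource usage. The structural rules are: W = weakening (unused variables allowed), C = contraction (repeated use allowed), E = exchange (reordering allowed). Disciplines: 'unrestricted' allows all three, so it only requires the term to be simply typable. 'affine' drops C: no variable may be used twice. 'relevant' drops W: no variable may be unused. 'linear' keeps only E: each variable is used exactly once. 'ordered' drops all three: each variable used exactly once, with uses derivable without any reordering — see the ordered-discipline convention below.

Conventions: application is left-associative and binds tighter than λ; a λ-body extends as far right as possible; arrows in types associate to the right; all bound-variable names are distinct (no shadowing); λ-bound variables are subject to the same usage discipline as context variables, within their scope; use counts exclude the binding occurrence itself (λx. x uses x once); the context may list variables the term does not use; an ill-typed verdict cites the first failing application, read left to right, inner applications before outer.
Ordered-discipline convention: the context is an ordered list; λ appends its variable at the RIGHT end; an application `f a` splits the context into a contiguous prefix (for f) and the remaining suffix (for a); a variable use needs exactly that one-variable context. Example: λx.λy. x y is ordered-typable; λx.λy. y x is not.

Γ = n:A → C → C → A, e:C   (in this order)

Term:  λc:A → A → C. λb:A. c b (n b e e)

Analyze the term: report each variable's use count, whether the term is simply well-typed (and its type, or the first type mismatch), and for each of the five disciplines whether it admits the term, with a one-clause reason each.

variable uses: n: 1×, e: 2×, c (λ-bound): 1×, b (λ-bound): 2×
uses in reading order: c, b, n, b, e, e
typing: well-typed — term : (A → A → C) → A → C
ordered: ✗, e ×2, b ×2 used more than once (contraction)
linear: ✗, e ×2, b ×2 used more than once (contraction)
affine: ✗, e ×2, b ×2 used more than once (contraction)
relevant: ✓, n, e, c, b: all used, weakening unneeded
unrestricted: ✓, type-checks ((A → A → C) → A → C) and nothing is barred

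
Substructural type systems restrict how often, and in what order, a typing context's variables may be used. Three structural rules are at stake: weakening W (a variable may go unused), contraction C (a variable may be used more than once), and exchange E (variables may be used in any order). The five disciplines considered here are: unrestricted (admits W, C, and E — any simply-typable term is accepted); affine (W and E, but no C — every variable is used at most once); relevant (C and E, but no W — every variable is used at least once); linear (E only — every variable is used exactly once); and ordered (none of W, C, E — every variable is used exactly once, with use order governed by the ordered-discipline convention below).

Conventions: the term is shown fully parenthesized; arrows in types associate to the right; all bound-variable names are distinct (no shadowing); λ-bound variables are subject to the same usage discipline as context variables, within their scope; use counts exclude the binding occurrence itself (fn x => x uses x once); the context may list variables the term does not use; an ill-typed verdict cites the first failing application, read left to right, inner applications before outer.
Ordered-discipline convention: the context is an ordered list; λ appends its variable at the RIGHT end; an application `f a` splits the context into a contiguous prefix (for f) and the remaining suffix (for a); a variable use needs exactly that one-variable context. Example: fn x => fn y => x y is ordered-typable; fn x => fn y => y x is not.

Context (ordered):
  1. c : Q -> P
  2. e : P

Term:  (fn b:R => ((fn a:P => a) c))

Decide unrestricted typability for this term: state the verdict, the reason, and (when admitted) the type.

no — a type mismatch blocks all five
counts: c: 1×, e: 0×, b (bound): 0×, a (bound): 1×
order of uses: a, c
typing: ill-typed: argument of type Q -> P where P is required
all disciplines: ordered ✗ · linear ✗ · affine ✗ · relevant ✗ · unrestricted ✗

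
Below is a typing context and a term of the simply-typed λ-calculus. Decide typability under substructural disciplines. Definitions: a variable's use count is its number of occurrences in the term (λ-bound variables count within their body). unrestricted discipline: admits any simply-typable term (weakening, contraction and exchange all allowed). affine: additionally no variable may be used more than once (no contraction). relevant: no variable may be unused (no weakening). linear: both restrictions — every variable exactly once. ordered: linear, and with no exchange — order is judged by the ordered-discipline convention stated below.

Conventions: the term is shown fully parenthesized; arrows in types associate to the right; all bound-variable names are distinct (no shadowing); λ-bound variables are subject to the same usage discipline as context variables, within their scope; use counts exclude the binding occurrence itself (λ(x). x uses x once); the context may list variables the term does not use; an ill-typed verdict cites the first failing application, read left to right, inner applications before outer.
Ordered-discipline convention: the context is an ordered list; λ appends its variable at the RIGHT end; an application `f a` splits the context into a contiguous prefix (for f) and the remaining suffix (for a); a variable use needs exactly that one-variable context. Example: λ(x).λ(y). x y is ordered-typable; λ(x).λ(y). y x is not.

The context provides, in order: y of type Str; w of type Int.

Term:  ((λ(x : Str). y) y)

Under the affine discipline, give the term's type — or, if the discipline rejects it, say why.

not well-typed under affine — needs contraction — y ×2
usage: y=2, w=0, x (bound)=0
uses in reading order: y, y
typing: well-typed at Str
per-discipline verdicts: ordered ✗; linear ✗; affine ✗; relevant ✗; unrestricted ✓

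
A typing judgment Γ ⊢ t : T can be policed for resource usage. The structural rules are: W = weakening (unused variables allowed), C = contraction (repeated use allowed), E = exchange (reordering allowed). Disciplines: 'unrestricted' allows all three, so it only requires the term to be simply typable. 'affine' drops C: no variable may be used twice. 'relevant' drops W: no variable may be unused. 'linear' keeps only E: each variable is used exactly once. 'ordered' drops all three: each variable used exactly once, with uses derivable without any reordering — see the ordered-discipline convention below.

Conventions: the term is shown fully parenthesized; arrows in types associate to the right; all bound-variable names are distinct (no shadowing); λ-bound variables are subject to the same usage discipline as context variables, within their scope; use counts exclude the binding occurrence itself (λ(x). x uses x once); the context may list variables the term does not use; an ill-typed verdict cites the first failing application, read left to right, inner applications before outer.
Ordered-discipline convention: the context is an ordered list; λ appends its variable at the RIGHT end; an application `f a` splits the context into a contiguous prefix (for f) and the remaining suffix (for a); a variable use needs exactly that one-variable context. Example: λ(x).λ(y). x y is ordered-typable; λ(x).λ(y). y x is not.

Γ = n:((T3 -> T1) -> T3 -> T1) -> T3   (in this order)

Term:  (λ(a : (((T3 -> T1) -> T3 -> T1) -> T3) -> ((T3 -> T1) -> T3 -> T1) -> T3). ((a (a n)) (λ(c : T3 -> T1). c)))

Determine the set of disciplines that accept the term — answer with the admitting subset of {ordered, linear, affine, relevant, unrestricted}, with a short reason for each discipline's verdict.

admitted in: relevant, unrestricted
counts: n: 1×, a (λ-bound): 2×, c (λ-bound): 1×
order of uses: a, a, n, c
typing: well-typed at ((((T3 -> T1) -> T3 -> T1) -> T3) -> ((T3 -> T1) -> T3 -> T1) -> T3) -> T3
ordered: ✗, uses contraction: a ×2
linear: ✗, uses contraction: a ×2
affine: ✗, uses contraction: a ×2
relevant: ✓, every one of n, a, c appears
unrestricted: ✓, type-checks (((((T3 -> T1) -> T3 -> T1) -> T3) -> ((T3 -> T1) -> T3 -> T1) -> T3) -> T3) and nothing is barred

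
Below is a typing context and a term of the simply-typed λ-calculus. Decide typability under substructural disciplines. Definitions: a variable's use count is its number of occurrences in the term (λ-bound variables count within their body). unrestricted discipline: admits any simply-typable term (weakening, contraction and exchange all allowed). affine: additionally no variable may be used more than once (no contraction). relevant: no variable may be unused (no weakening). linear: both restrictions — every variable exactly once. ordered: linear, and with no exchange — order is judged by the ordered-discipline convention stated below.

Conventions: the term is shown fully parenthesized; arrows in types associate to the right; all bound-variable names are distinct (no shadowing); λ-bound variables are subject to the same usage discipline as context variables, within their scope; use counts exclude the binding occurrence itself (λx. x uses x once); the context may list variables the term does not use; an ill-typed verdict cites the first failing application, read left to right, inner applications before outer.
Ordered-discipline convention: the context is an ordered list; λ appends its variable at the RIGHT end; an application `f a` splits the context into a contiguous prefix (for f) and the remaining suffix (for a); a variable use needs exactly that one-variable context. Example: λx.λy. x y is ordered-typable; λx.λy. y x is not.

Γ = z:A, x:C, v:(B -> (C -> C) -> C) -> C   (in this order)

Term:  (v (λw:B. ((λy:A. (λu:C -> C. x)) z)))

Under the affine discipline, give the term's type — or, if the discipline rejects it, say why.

term : C
usage: z: 1×, x: 1×, v: 1×, w (bound): 0×, y (bound): 0×, u (bound): 0×
left-to-right use order: v, x, z
typing: well-typed at C
across the five disciplines: ordered ✗ · linear ✗ · affine ✓ · relevant ✗ · unrestricted ✓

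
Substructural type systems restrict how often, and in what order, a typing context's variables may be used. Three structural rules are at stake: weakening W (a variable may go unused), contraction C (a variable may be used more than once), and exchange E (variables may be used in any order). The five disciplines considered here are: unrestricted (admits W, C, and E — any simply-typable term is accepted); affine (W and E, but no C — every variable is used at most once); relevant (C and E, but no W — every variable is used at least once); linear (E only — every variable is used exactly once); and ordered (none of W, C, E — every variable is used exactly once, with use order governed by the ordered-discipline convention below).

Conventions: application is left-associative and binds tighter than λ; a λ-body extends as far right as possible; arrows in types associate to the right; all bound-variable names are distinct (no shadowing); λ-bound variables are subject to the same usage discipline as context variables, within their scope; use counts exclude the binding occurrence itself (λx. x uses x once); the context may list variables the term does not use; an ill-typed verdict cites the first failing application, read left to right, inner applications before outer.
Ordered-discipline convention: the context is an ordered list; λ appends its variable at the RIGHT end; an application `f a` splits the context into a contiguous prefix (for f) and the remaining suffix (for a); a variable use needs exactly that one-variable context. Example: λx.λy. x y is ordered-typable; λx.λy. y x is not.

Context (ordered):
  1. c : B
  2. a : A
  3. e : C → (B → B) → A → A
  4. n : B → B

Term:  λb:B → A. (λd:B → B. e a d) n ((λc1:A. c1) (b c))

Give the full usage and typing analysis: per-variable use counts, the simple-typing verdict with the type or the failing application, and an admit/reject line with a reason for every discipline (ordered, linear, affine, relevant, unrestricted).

usage: c: 1, a: 1, e: 1, n: 1, b (bound): 1, d (bound): 1, c1 (bound): 1
order of uses: e, a, d, n, c1, b, c
typing: ill-typed: an argument A mismatches the expected C
ordered: ✗ — a type mismatch blocks all five
linear: ✗ — the type mismatch rejects it
affine: ✗ — not simply typable
relevant: ✗ — fails simple typing
unrestricted: ✗ — a type mismatch blocks all five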